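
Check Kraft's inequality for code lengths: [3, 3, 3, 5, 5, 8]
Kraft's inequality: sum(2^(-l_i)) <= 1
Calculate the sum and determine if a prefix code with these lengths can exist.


Sum = 2^(-3) + 2^(-3) + 2^(-3) + 2^(-5) + 2^(-5) + 2^(-8)
    = 0.125 + 0.125 + 0.125 + 0.03125 + 0.03125 + 0.00390625
    = 113/256 = 0.44140625
Since 0.44140625 <= 1, Kraft's inequality IS satisfied.
A prefix code with these lengths CAN exist.

Kraft sum = 0.44140625. Satisfied.


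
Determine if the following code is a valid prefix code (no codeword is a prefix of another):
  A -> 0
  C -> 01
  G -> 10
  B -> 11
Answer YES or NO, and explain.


Checking each pair (does one codeword prefix another?):
  A='0' vs C='01': prefix -- VIOLATION

NO -- this is NOT a valid prefix code. A (0) is a prefix of C (01).


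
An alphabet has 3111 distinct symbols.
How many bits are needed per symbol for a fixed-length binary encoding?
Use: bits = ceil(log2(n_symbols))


log2(3111) = 11.6032
Bracket: 2^11 = 2048 < 3111 <= 2^12 = 4096
So ceil(log2(3111)) = 12

bits = ceil(log2(3111)) = ceil(11.6032) = 12 bits


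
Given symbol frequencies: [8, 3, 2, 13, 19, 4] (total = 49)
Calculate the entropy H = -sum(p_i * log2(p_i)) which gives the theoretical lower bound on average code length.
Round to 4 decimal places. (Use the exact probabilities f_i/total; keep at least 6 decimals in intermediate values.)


Per-symbol terms -p_i * log2(p_i) with p_i = f_i/49:
  p = 8/49 = 0.163265: log2(p) = -2.614710, -p*log2(p) = 0.426891
  p = 3/49 = 0.061224: log2(p) = -4.029747, -p*log2(p) = 0.246719
  p = 2/49 = 0.040816: log2(p) = -4.614710, -p*log2(p) = 0.188356
  p = 13/49 = 0.265306: log2(p) = -1.914270, -p*log2(p) = 0.507868
  p = 19/49 = 0.387755: log2(p) = -1.366782, -p*log2(p) = 0.529977
  p = 4/49 = 0.081633: log2(p) = -3.614710, -p*log2(p) = 0.295078
H = 0.426891 + 0.246719 + 0.188356 + 0.507868 + 0.529977 + 0.295078 = 2.194889

H = 2.1949 bits/symbol


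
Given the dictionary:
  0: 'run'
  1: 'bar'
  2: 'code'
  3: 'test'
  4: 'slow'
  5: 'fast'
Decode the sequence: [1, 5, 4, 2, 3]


Look up each index in the dictionary:
  1 -> 'bar'
  5 -> 'fast'
  4 -> 'slow'
  2 -> 'code'
  3 -> 'test'

Decoded: "bar fast slow code test"


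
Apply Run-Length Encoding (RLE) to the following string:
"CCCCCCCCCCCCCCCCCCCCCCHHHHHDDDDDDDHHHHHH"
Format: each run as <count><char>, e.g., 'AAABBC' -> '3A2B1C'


Scanning runs left to right:
  i=0: run of 'C' x 22 -> '22C'
  i=22: run of 'H' x 5 -> '5H'
  i=27: run of 'D' x 7 -> '7D'
  i=34: run of 'H' x 6 -> '6H'

RLE = 22C5H7D6H


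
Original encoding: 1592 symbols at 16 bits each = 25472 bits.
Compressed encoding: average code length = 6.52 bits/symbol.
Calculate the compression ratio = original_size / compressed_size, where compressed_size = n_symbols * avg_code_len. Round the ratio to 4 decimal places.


original_size = n_symbols * orig_bits = 1592 * 16 = 25472 bits
compressed_size = n_symbols * avg_code_len = 1592 * 6.52 = 10379.84 bits
ratio = original_size / compressed_size = 25472 / 10379.84 = 2.454

Compression ratio = 2.454


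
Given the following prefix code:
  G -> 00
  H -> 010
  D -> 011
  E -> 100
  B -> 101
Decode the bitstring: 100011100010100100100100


Decoding step by step:
Bits 100 -> E
Bits 011 -> D
Bits 100 -> E
Bits 010 -> H
Bits 100 -> E
Bits 100 -> E
Bits 100 -> E
Bits 100 -> E


Decoded message: EDEHEEEE


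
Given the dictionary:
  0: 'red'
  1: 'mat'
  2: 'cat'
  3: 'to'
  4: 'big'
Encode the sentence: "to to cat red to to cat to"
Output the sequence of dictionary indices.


Look up each word in the dictionary:
  'to' -> 3
  'to' -> 3
  'cat' -> 2
  'red' -> 0
  'to' -> 3
  'to' -> 3
  'cat' -> 2
  'to' -> 3

Encoded: [3, 3, 2, 0, 3, 3, 2, 3]


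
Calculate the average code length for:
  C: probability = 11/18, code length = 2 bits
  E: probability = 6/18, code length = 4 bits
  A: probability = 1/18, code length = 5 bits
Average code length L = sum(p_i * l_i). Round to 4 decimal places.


Weighted contributions p_i * l_i:
  C: (11/18) * 2 = 22/18
  E: (6/18) * 4 = 24/18
  A: (1/18) * 5 = 5/18
Sum = (22 + 24 + 5)/18 = 51/18

L = 51/18 = 2.8333 bits/symbol


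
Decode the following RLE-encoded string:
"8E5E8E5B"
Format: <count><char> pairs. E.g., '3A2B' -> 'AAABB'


Expanding each <count><char> pair:
  8E -> 'EEEEEEEE'
  5E -> 'EEEEE'
  8E -> 'EEEEEEEE'
  5B -> 'BBBBB'

Decoded = EEEEEEEEEEEEEEEEEEEEEBBBBB


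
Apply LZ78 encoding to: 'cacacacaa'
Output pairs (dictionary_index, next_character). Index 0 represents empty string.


LZ78 encoding steps:
Dictionary: {0: ''}
Step 1: w='' (idx 0), next='c' -> output (0, 'c'), add 'c' as idx 1
Step 2: w='' (idx 0), next='a' -> output (0, 'a'), add 'a' as idx 2
Step 3: w='c' (idx 1), next='a' -> output (1, 'a'), add 'ca' as idx 3
Step 4: w='ca' (idx 3), next='c' -> output (3, 'c'), add 'cac' as idx 4
Step 5: w='a' (idx 2), next='a' -> output (2, 'a'), add 'aa' as idx 5


Encoded: [(0, 'c'), (0, 'a'), (1, 'a'), (3, 'c'), (2, 'a')]


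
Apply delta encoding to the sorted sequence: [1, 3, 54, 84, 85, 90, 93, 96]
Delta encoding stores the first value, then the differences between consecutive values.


First value: 1
Deltas:
  3 - 1 = 2
  54 - 3 = 51
  84 - 54 = 30
  85 - 84 = 1
  90 - 85 = 5
  93 - 90 = 3
  96 - 93 = 3


Delta encoded: [1, 2, 51, 30, 1, 5, 3, 3]


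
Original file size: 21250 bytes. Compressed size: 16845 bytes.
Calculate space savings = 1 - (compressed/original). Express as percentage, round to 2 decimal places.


ratio = compressed/original = 16845/21250 = 0.792706
savings = 1 - ratio = 1 - 0.792706 = 0.207294
as a percentage: 0.207294 * 100 = 20.73%

Space savings = 1 - 16845/21250 = 20.73%


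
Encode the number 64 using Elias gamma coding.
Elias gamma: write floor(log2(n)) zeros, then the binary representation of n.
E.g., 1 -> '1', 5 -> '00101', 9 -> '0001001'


num_bits = floor(log2(64)) + 1 = 7
leading_zeros = num_bits - 1 = 6
binary(64) = 1000000

Elias gamma(64) = '000000' + '1000000' = 0000001000000 (13 bits)


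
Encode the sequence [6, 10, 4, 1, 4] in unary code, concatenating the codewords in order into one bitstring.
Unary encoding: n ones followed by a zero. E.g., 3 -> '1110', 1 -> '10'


Encode each number as n ones followed by a terminating 0:
  6 -> 1111110 (7 bits)
  10 -> 11111111110 (11 bits)
  4 -> 11110 (5 bits)
  1 -> 10 (2 bits)
  4 -> 11110 (5 bits)
Total length = 7 + 11 + 5 + 2 + 5 = 30 bits.

Unary([6, 10, 4, 1, 4]) = 111111011111111110111101011110 (30 bits)


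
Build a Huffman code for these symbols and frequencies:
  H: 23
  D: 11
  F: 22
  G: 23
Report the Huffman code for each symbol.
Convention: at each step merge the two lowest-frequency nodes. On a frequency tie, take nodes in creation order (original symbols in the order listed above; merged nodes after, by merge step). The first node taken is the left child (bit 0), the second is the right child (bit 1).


Huffman tree construction:
Step 1: Merge D(11) + F(22) = 33
Step 2: Merge H(23) + G(23) = 46
Step 3: Merge (D+F)(33) + (H+G)(46) = 79
Read each symbol's code off the tree from the root (left child = 0, right child = 1).

Codes:
  H: 10 (length 2)
  D: 00 (length 2)
  F: 01 (length 2)
  G: 11 (length 2)
Average code length: 158/79 = 2.0000 bits/symbol


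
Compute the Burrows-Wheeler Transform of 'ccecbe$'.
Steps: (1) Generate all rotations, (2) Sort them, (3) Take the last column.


Rotations (sorted):
  0: $ccecbe -> last char: e
  1: be$ccec -> last char: c
  2: cbe$cce -> last char: e
  3: ccecbe$ -> last char: $
  4: cecbe$c -> last char: c
  5: e$ccecb -> last char: b
  6: ecbe$cc -> last char: c


BWT = ece$cbc


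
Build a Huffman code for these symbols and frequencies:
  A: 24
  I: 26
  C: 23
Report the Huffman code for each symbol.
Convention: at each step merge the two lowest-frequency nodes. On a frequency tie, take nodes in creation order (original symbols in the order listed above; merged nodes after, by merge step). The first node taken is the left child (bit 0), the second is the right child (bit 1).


Huffman tree construction:
Step 1: Merge C(23) + A(24) = 47
Step 2: Merge I(26) + (C+A)(47) = 73
Read each symbol's code off the tree from the root (left child = 0, right child = 1).

Codes:
  A: 11 (length 2)
  I: 0 (length 1)
  C: 10 (length 2)
Average code length: 120/73 = 1.6438 bits/symbol


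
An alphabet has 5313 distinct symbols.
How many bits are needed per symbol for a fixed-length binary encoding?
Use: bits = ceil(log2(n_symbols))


log2(5313) = 12.3753
Bracket: 2^12 = 4096 < 5313 <= 2^13 = 8192
So ceil(log2(5313)) = 13

bits = ceil(log2(5313)) = ceil(12.3753) = 13 bits


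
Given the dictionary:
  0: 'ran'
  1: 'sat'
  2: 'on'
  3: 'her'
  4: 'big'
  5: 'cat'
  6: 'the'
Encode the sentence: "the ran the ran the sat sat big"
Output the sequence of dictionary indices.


Look up each word in the dictionary:
  'the' -> 6
  'ran' -> 0
  'the' -> 6
  'ran' -> 0
  'the' -> 6
  'sat' -> 1
  'sat' -> 1
  'big' -> 4

Encoded: [6, 0, 6, 0, 6, 1, 1, 4]


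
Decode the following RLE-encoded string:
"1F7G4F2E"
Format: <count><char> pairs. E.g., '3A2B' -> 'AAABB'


Expanding each <count><char> pair:
  1F -> 'F'
  7G -> 'GGGGGGG'
  4F -> 'FFFF'
  2E -> 'EE'

Decoded = FGGGGGGGFFFFEE


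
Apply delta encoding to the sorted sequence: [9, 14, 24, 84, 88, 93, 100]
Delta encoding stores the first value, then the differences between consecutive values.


First value: 9
Deltas:
  14 - 9 = 5
  24 - 14 = 10
  84 - 24 = 60
  88 - 84 = 4
  93 - 88 = 5
  100 - 93 = 7


Delta encoded: [9, 5, 10, 60, 4, 5, 7]


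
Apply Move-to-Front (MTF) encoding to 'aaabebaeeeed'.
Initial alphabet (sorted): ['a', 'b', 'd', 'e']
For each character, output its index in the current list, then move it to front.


MTF encoding:
'a': index 0 in ['a', 'b', 'd', 'e'] -> ['a', 'b', 'd', 'e']
'a': index 0 in ['a', 'b', 'd', 'e'] -> ['a', 'b', 'd', 'e']
'a': index 0 in ['a', 'b', 'd', 'e'] -> ['a', 'b', 'd', 'e']
'b': index 1 in ['a', 'b', 'd', 'e'] -> ['b', 'a', 'd', 'e']
'e': index 3 in ['b', 'a', 'd', 'e'] -> ['e', 'b', 'a', 'd']
'b': index 1 in ['e', 'b', 'a', 'd'] -> ['b', 'e', 'a', 'd']
'a': index 2 in ['b', 'e', 'a', 'd'] -> ['a', 'b', 'e', 'd']
'e': index 2 in ['a', 'b', 'e', 'd'] -> ['e', 'a', 'b', 'd']
'e': index 0 in ['e', 'a', 'b', 'd'] -> ['e', 'a', 'b', 'd']
'e': index 0 in ['e', 'a', 'b', 'd'] -> ['e', 'a', 'b', 'd']
'e': index 0 in ['e', 'a', 'b', 'd'] -> ['e', 'a', 'b', 'd']
'd': index 3 in ['e', 'a', 'b', 'd'] -> ['d', 'e', 'a', 'b']


Output: [0, 0, 0, 1, 3, 1, 2, 2, 0, 0, 0, 3]


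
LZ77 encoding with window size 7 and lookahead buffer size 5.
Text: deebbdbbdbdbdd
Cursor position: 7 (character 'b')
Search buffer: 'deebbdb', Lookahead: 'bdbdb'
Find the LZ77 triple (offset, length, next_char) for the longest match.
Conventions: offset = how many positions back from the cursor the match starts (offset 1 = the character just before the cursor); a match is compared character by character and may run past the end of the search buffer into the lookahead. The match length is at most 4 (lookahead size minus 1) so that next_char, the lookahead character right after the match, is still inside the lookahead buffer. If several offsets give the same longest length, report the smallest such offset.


Try each offset into the search buffer:
  offset=1 (pos 6, char 'b'): match length 1
  offset=2 (pos 5, char 'd'): match length 0
  offset=3 (pos 4, char 'b'): match length 3
  offset=4 (pos 3, char 'b'): match length 1
  offset=5 (pos 2, char 'e'): match length 0
  offset=6 (pos 1, char 'e'): match length 0
  offset=7 (pos 0, char 'd'): match length 0
Longest match has length 3 at offset 3.
next_char = character at position 7 + 3 = 10 -> 'd'

Best match: offset=3, length=3 (matching 'bdb' starting at position 4)
LZ77 triple: (3, 3, 'd')


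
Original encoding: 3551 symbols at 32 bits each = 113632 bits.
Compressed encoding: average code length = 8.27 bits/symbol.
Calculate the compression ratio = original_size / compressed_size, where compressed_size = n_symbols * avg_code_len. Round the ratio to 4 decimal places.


original_size = n_symbols * orig_bits = 3551 * 32 = 113632 bits
compressed_size = n_symbols * avg_code_len = 3551 * 8.27 = 29366.77 bits
ratio = original_size / compressed_size = 113632 / 29366.77 = 3.8694

Compression ratio = 3.8694


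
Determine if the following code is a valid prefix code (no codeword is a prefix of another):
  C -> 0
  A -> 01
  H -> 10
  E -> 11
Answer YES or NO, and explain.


Checking each pair (does one codeword prefix another?):
  C='0' vs A='01': prefix -- VIOLATION

NO -- this is NOT a valid prefix code. C (0) is a prefix of A (01).


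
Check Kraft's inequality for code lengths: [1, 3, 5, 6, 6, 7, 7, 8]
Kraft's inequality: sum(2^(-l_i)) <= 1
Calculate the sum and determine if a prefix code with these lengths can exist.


Sum = 2^(-1) + 2^(-3) + 2^(-5) + 2^(-6) + 2^(-6) + 2^(-7) + 2^(-7) + 2^(-8)
    = 0.5 + 0.125 + 0.03125 + 0.015625 + 0.015625 + 0.0078125 + 0.0078125 + 0.00390625
    = 181/256 = 0.70703125
Since 0.70703125 <= 1, Kraft's inequality IS satisfied.
A prefix code with these lengths CAN exist.

Kraft sum = 0.70703125. Satisfied.


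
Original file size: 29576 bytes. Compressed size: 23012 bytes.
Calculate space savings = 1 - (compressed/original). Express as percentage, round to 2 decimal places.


ratio = compressed/original = 23012/29576 = 0.778063
savings = 1 - ratio = 1 - 0.778063 = 0.221937
as a percentage: 0.221937 * 100 = 22.19%

Space savings = 1 - 23012/29576 = 22.19%


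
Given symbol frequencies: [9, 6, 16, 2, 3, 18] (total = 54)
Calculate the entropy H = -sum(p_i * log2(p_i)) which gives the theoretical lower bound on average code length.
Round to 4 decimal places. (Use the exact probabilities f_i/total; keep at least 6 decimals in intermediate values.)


Per-symbol terms -p_i * log2(p_i) with p_i = f_i/54:
  p = 9/54 = 0.166667: log2(p) = -2.584963, -p*log2(p) = 0.430827
  p = 6/54 = 0.111111: log2(p) = -3.169925, -p*log2(p) = 0.352214
  p = 16/54 = 0.296296: log2(p) = -1.754888, -p*log2(p) = 0.519967
  p = 2/54 = 0.037037: log2(p) = -4.754888, -p*log2(p) = 0.176107
  p = 3/54 = 0.055556: log2(p) = -4.169925, -p*log2(p) = 0.231663
  p = 18/54 = 0.333333: log2(p) = -1.584963, -p*log2(p) = 0.528321
H = 0.430827 + 0.352214 + 0.519967 + 0.176107 + 0.231663 + 0.528321 = 2.239099

H = 2.2391 bits/symbol


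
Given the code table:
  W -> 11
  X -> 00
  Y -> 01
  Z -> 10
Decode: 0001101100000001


Decoding:
00 -> X
01 -> Y
10 -> Z
11 -> W
00 -> X
00 -> X
00 -> X
01 -> Y


Result: XYZWXXXY


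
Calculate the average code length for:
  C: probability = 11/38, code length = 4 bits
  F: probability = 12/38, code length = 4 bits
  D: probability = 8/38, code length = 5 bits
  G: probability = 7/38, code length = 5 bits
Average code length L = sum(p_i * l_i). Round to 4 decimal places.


Weighted contributions p_i * l_i:
  C: (11/38) * 4 = 44/38
  F: (12/38) * 4 = 48/38
  D: (8/38) * 5 = 40/38
  G: (7/38) * 5 = 35/38
Sum = (44 + 48 + 40 + 35)/38 = 167/38

L = 167/38 = 4.3947 bits/symbol


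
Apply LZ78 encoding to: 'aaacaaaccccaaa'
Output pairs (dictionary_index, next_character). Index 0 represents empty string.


LZ78 encoding steps:
Dictionary: {0: ''}
Step 1: w='' (idx 0), next='a' -> output (0, 'a'), add 'a' as idx 1
Step 2: w='a' (idx 1), next='a' -> output (1, 'a'), add 'aa' as idx 2
Step 3: w='' (idx 0), next='c' -> output (0, 'c'), add 'c' as idx 3
Step 4: w='aa' (idx 2), next='a' -> output (2, 'a'), add 'aaa' as idx 4
Step 5: w='c' (idx 3), next='c' -> output (3, 'c'), add 'cc' as idx 5
Step 6: w='cc' (idx 5), next='a' -> output (5, 'a'), add 'cca' as idx 6
Step 7: w='aa' (idx 2), end of input -> output (2, '')


Encoded: [(0, 'a'), (1, 'a'), (0, 'c'), (2, 'a'), (3, 'c'), (5, 'a'), (2, '')]


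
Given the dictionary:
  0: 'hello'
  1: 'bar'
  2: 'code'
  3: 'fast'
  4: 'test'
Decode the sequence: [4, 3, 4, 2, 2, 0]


Look up each index in the dictionary:
  4 -> 'test'
  3 -> 'fast'
  4 -> 'test'
  2 -> 'code'
  2 -> 'code'
  0 -> 'hello'

Decoded: "test fast test code code hello"


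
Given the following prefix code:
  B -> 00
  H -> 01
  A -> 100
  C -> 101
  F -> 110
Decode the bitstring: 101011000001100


Decoding step by step:
Bits 101 -> C
Bits 01 -> H
Bits 100 -> A
Bits 00 -> B
Bits 01 -> H
Bits 100 -> A


Decoded message: CHABHA


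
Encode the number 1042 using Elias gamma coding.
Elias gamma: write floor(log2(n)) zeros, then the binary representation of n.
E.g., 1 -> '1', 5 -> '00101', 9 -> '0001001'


num_bits = floor(log2(1042)) + 1 = 11
leading_zeros = num_bits - 1 = 10
binary(1042) = 10000010010

Elias gamma(1042) = '0000000000' + '10000010010' = 000000000010000010010 (21 bits)


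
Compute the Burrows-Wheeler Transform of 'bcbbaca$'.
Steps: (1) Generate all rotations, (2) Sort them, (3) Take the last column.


Rotations (sorted):
  0: $bcbbaca -> last char: a
  1: a$bcbbac -> last char: c
  2: aca$bcbb -> last char: b
  3: baca$bcb -> last char: b
  4: bbaca$bc -> last char: c
  5: bcbbaca$ -> last char: $
  6: ca$bcbba -> last char: a
  7: cbbaca$b -> last char: b


BWT = acbbc$ab


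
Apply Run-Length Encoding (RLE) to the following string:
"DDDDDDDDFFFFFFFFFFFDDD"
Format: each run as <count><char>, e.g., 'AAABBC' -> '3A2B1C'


Scanning runs left to right:
  i=0: run of 'D' x 8 -> '8D'
  i=8: run of 'F' x 11 -> '11F'
  i=19: run of 'D' x 3 -> '3D'

RLE = 8D11F3D


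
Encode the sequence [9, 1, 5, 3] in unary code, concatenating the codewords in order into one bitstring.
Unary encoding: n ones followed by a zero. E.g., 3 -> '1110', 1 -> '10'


Encode each number as n ones followed by a terminating 0:
  9 -> 1111111110 (10 bits)
  1 -> 10 (2 bits)
  5 -> 111110 (6 bits)
  3 -> 1110 (4 bits)
Total length = 10 + 2 + 6 + 4 = 22 bits.

Unary([9, 1, 5, 3]) = 1111111110101111101110 (22 bits)


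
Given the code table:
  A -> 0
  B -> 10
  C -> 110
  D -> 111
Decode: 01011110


Decoding:
0 -> A
10 -> B
111 -> D
10 -> B


Result: ABDB


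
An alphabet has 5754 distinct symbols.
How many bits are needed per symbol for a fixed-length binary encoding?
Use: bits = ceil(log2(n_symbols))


log2(5754) = 12.4903
Bracket: 2^12 = 4096 < 5754 <= 2^13 = 8192
So ceil(log2(5754)) = 13

bits = ceil(log2(5754)) = ceil(12.4903) = 13 bits


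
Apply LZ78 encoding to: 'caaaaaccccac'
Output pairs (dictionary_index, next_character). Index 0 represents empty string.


LZ78 encoding steps:
Dictionary: {0: ''}
Step 1: w='' (idx 0), next='c' -> output (0, 'c'), add 'c' as idx 1
Step 2: w='' (idx 0), next='a' -> output (0, 'a'), add 'a' as idx 2
Step 3: w='a' (idx 2), next='a' -> output (2, 'a'), add 'aa' as idx 3
Step 4: w='aa' (idx 3), next='c' -> output (3, 'c'), add 'aac' as idx 4
Step 5: w='c' (idx 1), next='c' -> output (1, 'c'), add 'cc' as idx 5
Step 6: w='c' (idx 1), next='a' -> output (1, 'a'), add 'ca' as idx 6
Step 7: w='c' (idx 1), end of input -> output (1, '')


Encoded: [(0, 'c'), (0, 'a'), (2, 'a'), (3, 'c'), (1, 'c'), (1, 'a'), (1, '')]


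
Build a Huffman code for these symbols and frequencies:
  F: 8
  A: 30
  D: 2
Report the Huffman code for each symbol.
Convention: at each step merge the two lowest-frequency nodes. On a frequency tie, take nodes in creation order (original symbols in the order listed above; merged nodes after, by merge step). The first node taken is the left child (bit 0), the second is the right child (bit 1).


Huffman tree construction:
Step 1: Merge D(2) + F(8) = 10
Step 2: Merge (D+F)(10) + A(30) = 40
Read each symbol's code off the tree from the root (left child = 0, right child = 1).

Codes:
  F: 01 (length 2)
  A: 1 (length 1)
  D: 00 (length 2)
Average code length: 50/40 = 1.2500 bits/symbol


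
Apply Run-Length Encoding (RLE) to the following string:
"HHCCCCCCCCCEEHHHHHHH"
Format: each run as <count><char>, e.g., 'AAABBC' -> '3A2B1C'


Scanning runs left to right:
  i=0: run of 'H' x 2 -> '2H'
  i=2: run of 'C' x 9 -> '9C'
  i=11: run of 'E' x 2 -> '2E'
  i=13: run of 'H' x 7 -> '7H'

RLE = 2H9C2E7H


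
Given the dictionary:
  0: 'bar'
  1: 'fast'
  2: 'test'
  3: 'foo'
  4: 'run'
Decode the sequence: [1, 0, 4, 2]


Look up each index in the dictionary:
  1 -> 'fast'
  0 -> 'bar'
  4 -> 'run'
  2 -> 'test'

Decoded: "fast bar run test"


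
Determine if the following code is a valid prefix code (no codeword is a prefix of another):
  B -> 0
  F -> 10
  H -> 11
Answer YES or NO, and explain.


Checking each pair (does one codeword prefix another?):
  B='0' vs F='10': no prefix
  B='0' vs H='11': no prefix
  F='10' vs B='0': no prefix
  F='10' vs H='11': no prefix
  H='11' vs B='0': no prefix
  H='11' vs F='10': no prefix
No violation found over all pairs.

YES -- this is a valid prefix code. No codeword is a prefix of any other codeword.


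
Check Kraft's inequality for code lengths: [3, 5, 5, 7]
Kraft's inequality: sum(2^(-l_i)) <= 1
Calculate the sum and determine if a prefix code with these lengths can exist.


Sum = 2^(-3) + 2^(-5) + 2^(-5) + 2^(-7)
    = 0.125 + 0.03125 + 0.03125 + 0.0078125
    = 25/128 = 0.1953125
Since 0.1953125 <= 1, Kraft's inequality IS satisfied.
A prefix code with these lengths CAN exist.

Kraft sum = 0.1953125. Satisfied.


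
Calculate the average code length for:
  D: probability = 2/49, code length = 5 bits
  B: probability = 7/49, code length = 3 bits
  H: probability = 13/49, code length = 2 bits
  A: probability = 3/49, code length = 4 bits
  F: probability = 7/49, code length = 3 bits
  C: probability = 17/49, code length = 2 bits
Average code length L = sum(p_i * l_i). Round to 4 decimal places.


Weighted contributions p_i * l_i:
  D: (2/49) * 5 = 10/49
  B: (7/49) * 3 = 21/49
  H: (13/49) * 2 = 26/49
  A: (3/49) * 4 = 12/49
  F: (7/49) * 3 = 21/49
  C: (17/49) * 2 = 34/49
Sum = (10 + 21 + 26 + 12 + 21 + 34)/49 = 124/49

L = 124/49 = 2.5306 bits/symbol


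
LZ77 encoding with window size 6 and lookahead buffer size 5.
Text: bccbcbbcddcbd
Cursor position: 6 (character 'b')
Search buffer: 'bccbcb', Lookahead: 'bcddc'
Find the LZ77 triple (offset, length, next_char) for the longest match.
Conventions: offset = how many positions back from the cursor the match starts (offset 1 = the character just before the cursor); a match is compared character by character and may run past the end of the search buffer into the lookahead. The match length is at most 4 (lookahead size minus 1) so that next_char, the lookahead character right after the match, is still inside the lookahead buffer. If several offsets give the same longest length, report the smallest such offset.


Try each offset into the search buffer:
  offset=1 (pos 5, char 'b'): match length 1
  offset=2 (pos 4, char 'c'): match length 0
  offset=3 (pos 3, char 'b'): match length 2
  offset=4 (pos 2, char 'c'): match length 0
  offset=5 (pos 1, char 'c'): match length 0
  offset=6 (pos 0, char 'b'): match length 2
Longest match has length 2, found at offsets 3, 6; take the smallest, offset 3.
next_char = character at position 6 + 2 = 8 -> 'd'

Best match: offset=3, length=2 (matching 'bc' starting at position 3)
LZ77 triple: (3, 2, 'd')


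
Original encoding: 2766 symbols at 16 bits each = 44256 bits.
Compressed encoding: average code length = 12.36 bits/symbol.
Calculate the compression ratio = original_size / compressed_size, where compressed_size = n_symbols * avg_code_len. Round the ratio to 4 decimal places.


original_size = n_symbols * orig_bits = 2766 * 16 = 44256 bits
compressed_size = n_symbols * avg_code_len = 2766 * 12.36 = 34187.76 bits
ratio = original_size / compressed_size = 44256 / 34187.76 = 1.2945

Compression ratio = 1.2945


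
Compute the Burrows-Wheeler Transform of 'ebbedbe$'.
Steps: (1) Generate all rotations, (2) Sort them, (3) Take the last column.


Rotations (sorted):
  0: $ebbedbe -> last char: e
  1: bbedbe$e -> last char: e
  2: be$ebbed -> last char: d
  3: bedbe$eb -> last char: b
  4: dbe$ebbe -> last char: e
  5: e$ebbedb -> last char: b
  6: ebbedbe$ -> last char: $
  7: edbe$ebb -> last char: b


BWT = eedbeb$b


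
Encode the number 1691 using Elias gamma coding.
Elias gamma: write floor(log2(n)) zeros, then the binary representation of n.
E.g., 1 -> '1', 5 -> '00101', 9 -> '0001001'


num_bits = floor(log2(1691)) + 1 = 11
leading_zeros = num_bits - 1 = 10
binary(1691) = 11010011011

Elias gamma(1691) = '0000000000' + '11010011011' = 000000000011010011011 (21 bits)


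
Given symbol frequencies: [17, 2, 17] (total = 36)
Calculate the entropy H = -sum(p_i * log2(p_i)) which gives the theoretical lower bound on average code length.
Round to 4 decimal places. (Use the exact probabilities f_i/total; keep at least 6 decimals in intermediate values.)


Per-symbol terms -p_i * log2(p_i) with p_i = f_i/36:
  p = 17/36 = 0.472222: log2(p) = -1.082462, -p*log2(p) = 0.511163
  p = 2/36 = 0.055556: log2(p) = -4.169925, -p*log2(p) = 0.231663
  p = 17/36 = 0.472222: log2(p) = -1.082462, -p*log2(p) = 0.511163
H = 0.511163 + 0.231663 + 0.511163 = 1.253989

H = 1.254 bits/symbol


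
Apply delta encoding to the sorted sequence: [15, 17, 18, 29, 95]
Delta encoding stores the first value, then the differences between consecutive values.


First value: 15
Deltas:
  17 - 15 = 2
  18 - 17 = 1
  29 - 18 = 11
  95 - 29 = 66


Delta encoded: [15, 2, 1, 11, 66]


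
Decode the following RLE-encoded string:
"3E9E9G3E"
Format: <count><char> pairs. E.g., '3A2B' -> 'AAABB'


Expanding each <count><char> pair:
  3E -> 'EEE'
  9E -> 'EEEEEEEEE'
  9G -> 'GGGGGGGGG'
  3E -> 'EEE'

Decoded = EEEEEEEEEEEEGGGGGGGGGEEE


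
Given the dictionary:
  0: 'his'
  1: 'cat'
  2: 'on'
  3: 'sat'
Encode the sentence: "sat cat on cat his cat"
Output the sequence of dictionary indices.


Look up each word in the dictionary:
  'sat' -> 3
  'cat' -> 1
  'on' -> 2
  'cat' -> 1
  'his' -> 0
  'cat' -> 1

Encoded: [3, 1, 2, 1, 0, 1]


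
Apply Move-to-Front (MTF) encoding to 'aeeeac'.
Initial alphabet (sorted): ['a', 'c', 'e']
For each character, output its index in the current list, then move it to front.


MTF encoding:
'a': index 0 in ['a', 'c', 'e'] -> ['a', 'c', 'e']
'e': index 2 in ['a', 'c', 'e'] -> ['e', 'a', 'c']
'e': index 0 in ['e', 'a', 'c'] -> ['e', 'a', 'c']
'e': index 0 in ['e', 'a', 'c'] -> ['e', 'a', 'c']
'a': index 1 in ['e', 'a', 'c'] -> ['a', 'e', 'c']
'c': index 2 in ['a', 'e', 'c'] -> ['c', 'a', 'e']


Output: [0, 2, 0, 0, 1, 2]


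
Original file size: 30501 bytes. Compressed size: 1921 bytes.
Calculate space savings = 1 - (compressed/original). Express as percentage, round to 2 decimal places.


ratio = compressed/original = 1921/30501 = 0.062982
savings = 1 - ratio = 1 - 0.062982 = 0.937018
as a percentage: 0.937018 * 100 = 93.7%

Space savings = 1 - 1921/30501 = 93.7%


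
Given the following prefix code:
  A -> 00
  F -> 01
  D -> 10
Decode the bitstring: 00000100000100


Decoding step by step:
Bits 00 -> A
Bits 00 -> A
Bits 01 -> F
Bits 00 -> A
Bits 00 -> A
Bits 01 -> F
Bits 00 -> A


Decoded message: AAFAAFA


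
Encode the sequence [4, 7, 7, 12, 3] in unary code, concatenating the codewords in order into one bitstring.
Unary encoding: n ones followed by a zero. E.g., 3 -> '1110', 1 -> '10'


Encode each number as n ones followed by a terminating 0:
  4 -> 11110 (5 bits)
  7 -> 11111110 (8 bits)
  7 -> 11111110 (8 bits)
  12 -> 1111111111110 (13 bits)
  3 -> 1110 (4 bits)
Total length = 5 + 8 + 8 + 13 + 4 = 38 bits.

Unary([4, 7, 7, 12, 3]) = 11110111111101111111011111111111101110 (38 bits)


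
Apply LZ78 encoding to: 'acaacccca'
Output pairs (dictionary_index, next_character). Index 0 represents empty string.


LZ78 encoding steps:
Dictionary: {0: ''}
Step 1: w='' (idx 0), next='a' -> output (0, 'a'), add 'a' as idx 1
Step 2: w='' (idx 0), next='c' -> output (0, 'c'), add 'c' as idx 2
Step 3: w='a' (idx 1), next='a' -> output (1, 'a'), add 'aa' as idx 3
Step 4: w='c' (idx 2), next='c' -> output (2, 'c'), add 'cc' as idx 4
Step 5: w='cc' (idx 4), next='a' -> output (4, 'a'), add 'cca' as idx 5


Encoded: [(0, 'a'), (0, 'c'), (1, 'a'), (2, 'c'), (4, 'a')]


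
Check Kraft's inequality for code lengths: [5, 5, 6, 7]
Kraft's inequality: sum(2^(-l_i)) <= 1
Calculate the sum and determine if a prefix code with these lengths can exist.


Sum = 2^(-5) + 2^(-5) + 2^(-6) + 2^(-7)
    = 0.03125 + 0.03125 + 0.015625 + 0.0078125
    = 11/128 = 0.0859375
Since 0.0859375 <= 1, Kraft's inequality IS satisfied.
A prefix code with these lengths CAN exist.

Kraft sum = 0.0859375. Satisfied.


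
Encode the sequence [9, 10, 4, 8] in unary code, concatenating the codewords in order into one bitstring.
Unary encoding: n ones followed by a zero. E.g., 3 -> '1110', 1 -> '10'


Encode each number as n ones followed by a terminating 0:
  9 -> 1111111110 (10 bits)
  10 -> 11111111110 (11 bits)
  4 -> 11110 (5 bits)
  8 -> 111111110 (9 bits)
Total length = 10 + 11 + 5 + 9 = 35 bits.

Unary([9, 10, 4, 8]) = 11111111101111111111011110111111110 (35 bits)


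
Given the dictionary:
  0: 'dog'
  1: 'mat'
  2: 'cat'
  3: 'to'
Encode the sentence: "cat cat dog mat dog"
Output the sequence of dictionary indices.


Look up each word in the dictionary:
  'cat' -> 2
  'cat' -> 2
  'dog' -> 0
  'mat' -> 1
  'dog' -> 0

Encoded: [2, 2, 0, 1, 0]


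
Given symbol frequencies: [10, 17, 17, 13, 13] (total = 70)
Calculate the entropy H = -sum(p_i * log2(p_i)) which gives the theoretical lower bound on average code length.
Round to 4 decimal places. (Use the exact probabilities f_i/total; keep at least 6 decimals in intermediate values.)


Per-symbol terms -p_i * log2(p_i) with p_i = f_i/70:
  p = 10/70 = 0.142857: log2(p) = -2.807355, -p*log2(p) = 0.401051
  p = 17/70 = 0.242857: log2(p) = -2.041820, -p*log2(p) = 0.495871
  p = 17/70 = 0.242857: log2(p) = -2.041820, -p*log2(p) = 0.495871
  p = 13/70 = 0.185714: log2(p) = -2.428843, -p*log2(p) = 0.451071
  p = 13/70 = 0.185714: log2(p) = -2.428843, -p*log2(p) = 0.451071
H = 0.401051 + 0.495871 + 0.495871 + 0.451071 + 0.451071 = 2.294935

H = 2.2949 bits/symbol


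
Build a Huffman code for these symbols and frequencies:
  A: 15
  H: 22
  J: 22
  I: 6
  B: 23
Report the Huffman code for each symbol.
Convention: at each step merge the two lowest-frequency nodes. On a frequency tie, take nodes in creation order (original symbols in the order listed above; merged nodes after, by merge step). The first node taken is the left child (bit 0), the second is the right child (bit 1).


Huffman tree construction:
Step 1: Merge I(6) + A(15) = 21
Step 2: Merge (I+A)(21) + H(22) = 43
Step 3: Merge J(22) + B(23) = 45
Step 4: Merge ((I+A)+H)(43) + (J+B)(45) = 88
Read each symbol's code off the tree from the root (left child = 0, right child = 1).

Codes:
  A: 001 (length 3)
  H: 01 (length 2)
  J: 10 (length 2)
  I: 000 (length 3)
  B: 11 (length 2)
Average code length: 197/88 = 2.2386 bits/symbol


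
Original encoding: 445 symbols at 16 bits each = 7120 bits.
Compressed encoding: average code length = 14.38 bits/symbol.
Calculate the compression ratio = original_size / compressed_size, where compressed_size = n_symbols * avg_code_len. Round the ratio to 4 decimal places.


original_size = n_symbols * orig_bits = 445 * 16 = 7120 bits
compressed_size = n_symbols * avg_code_len = 445 * 14.38 = 6399.1 bits
ratio = original_size / compressed_size = 7120 / 6399.1 = 1.1127

Compression ratio = 1.1127


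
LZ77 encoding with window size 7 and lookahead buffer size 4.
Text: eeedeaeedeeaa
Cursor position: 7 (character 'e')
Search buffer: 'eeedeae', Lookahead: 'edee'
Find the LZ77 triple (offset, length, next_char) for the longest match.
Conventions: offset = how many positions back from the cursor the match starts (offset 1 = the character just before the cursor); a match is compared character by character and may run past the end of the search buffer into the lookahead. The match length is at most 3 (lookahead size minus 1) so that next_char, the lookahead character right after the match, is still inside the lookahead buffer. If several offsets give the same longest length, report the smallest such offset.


Try each offset into the search buffer:
  offset=1 (pos 6, char 'e'): match length 1
  offset=2 (pos 5, char 'a'): match length 0
  offset=3 (pos 4, char 'e'): match length 1
  offset=4 (pos 3, char 'd'): match length 0
  offset=5 (pos 2, char 'e'): match length 3
  offset=6 (pos 1, char 'e'): match length 1
  offset=7 (pos 0, char 'e'): match length 1
Longest match has length 3 at offset 5.
next_char = character at position 7 + 3 = 10 -> 'e'

Best match: offset=5, length=3 (matching 'ede' starting at position 2)
LZ77 triple: (5, 3, 'e')


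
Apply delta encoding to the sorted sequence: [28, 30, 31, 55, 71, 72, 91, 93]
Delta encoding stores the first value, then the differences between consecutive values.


First value: 28
Deltas:
  30 - 28 = 2
  31 - 30 = 1
  55 - 31 = 24
  71 - 55 = 16
  72 - 71 = 1
  91 - 72 = 19
  93 - 91 = 2


Delta encoded: [28, 2, 1, 24, 16, 1, 19, 2]


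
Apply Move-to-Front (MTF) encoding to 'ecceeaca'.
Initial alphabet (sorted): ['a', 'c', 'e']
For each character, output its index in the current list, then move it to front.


MTF encoding:
'e': index 2 in ['a', 'c', 'e'] -> ['e', 'a', 'c']
'c': index 2 in ['e', 'a', 'c'] -> ['c', 'e', 'a']
'c': index 0 in ['c', 'e', 'a'] -> ['c', 'e', 'a']
'e': index 1 in ['c', 'e', 'a'] -> ['e', 'c', 'a']
'e': index 0 in ['e', 'c', 'a'] -> ['e', 'c', 'a']
'a': index 2 in ['e', 'c', 'a'] -> ['a', 'e', 'c']
'c': index 2 in ['a', 'e', 'c'] -> ['c', 'a', 'e']
'a': index 1 in ['c', 'a', 'e'] -> ['a', 'c', 'e']


Output: [2, 2, 0, 1, 0, 2, 2, 1]


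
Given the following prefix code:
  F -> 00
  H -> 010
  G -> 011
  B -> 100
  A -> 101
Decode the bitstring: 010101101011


Decoding step by step:
Bits 010 -> H
Bits 101 -> A
Bits 101 -> A
Bits 011 -> G


Decoded message: HAAG


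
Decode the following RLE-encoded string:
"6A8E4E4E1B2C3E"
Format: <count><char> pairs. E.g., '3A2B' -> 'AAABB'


Expanding each <count><char> pair:
  6A -> 'AAAAAA'
  8E -> 'EEEEEEEE'
  4E -> 'EEEE'
  4E -> 'EEEE'
  1B -> 'B'
  2C -> 'CC'
  3E -> 'EEE'

Decoded = AAAAAAEEEEEEEEEEEEEEEEBCCEEE


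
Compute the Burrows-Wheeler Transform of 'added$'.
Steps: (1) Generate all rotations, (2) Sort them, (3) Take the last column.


Rotations (sorted):
  0: $added -> last char: d
  1: added$ -> last char: $
  2: d$adde -> last char: e
  3: dded$a -> last char: a
  4: ded$ad -> last char: d
  5: ed$add -> last char: d


BWT = d$eadd


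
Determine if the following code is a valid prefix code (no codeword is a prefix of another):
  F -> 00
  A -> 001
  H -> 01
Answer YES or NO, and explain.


Checking each pair (does one codeword prefix another?):
  F='00' vs A='001': prefix -- VIOLATION

NO -- this is NOT a valid prefix code. F (00) is a prefix of A (001).


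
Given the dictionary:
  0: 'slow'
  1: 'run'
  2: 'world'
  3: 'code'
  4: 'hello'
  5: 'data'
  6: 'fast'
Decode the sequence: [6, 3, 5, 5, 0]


Look up each index in the dictionary:
  6 -> 'fast'
  3 -> 'code'
  5 -> 'data'
  5 -> 'data'
  0 -> 'slow'

Decoded: "fast code data data slow"


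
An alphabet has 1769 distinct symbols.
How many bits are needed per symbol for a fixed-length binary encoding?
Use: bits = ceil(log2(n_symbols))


log2(1769) = 10.7887
Bracket: 2^10 = 1024 < 1769 <= 2^11 = 2048
So ceil(log2(1769)) = 11

bits = ceil(log2(1769)) = ceil(10.7887) = 11 bits


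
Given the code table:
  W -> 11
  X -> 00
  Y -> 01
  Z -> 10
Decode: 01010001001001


Decoding:
01 -> Y
01 -> Y
00 -> X
01 -> Y
00 -> X
10 -> Z
01 -> Y


Result: YYXYXZY


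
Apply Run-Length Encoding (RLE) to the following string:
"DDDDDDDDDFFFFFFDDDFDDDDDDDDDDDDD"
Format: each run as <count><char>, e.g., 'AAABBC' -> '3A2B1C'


Scanning runs left to right:
  i=0: run of 'D' x 9 -> '9D'
  i=9: run of 'F' x 6 -> '6F'
  i=15: run of 'D' x 3 -> '3D'
  i=18: run of 'F' x 1 -> '1F'
  i=19: run of 'D' x 13 -> '13D'

RLE = 9D6F3D1F13D


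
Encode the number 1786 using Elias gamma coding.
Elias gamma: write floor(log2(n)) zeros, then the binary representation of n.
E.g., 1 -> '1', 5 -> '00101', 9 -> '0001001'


num_bits = floor(log2(1786)) + 1 = 11
leading_zeros = num_bits - 1 = 10
binary(1786) = 11011111010

Elias gamma(1786) = '0000000000' + '11011111010' = 000000000011011111010 (21 bits)


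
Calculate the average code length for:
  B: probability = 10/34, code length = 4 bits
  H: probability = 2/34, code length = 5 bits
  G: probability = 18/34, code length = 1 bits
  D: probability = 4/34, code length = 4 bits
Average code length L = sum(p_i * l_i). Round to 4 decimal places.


Weighted contributions p_i * l_i:
  B: (10/34) * 4 = 40/34
  H: (2/34) * 5 = 10/34
  G: (18/34) * 1 = 18/34
  D: (4/34) * 4 = 16/34
Sum = (40 + 10 + 18 + 16)/34 = 84/34

L = 84/34 = 2.4706 bits/symbol


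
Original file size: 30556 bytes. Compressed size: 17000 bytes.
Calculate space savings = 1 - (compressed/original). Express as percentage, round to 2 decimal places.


ratio = compressed/original = 17000/30556 = 0.556356
savings = 1 - ratio = 1 - 0.556356 = 0.443644
as a percentage: 0.443644 * 100 = 44.36%

Space savings = 1 - 17000/30556 = 44.36%


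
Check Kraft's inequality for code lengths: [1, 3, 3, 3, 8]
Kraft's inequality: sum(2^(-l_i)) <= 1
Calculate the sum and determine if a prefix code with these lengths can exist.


Sum = 2^(-1) + 2^(-3) + 2^(-3) + 2^(-3) + 2^(-8)
    = 0.5 + 0.125 + 0.125 + 0.125 + 0.00390625
    = 225/256 = 0.87890625
Since 0.87890625 <= 1, Kraft's inequality IS satisfied.
A prefix code with these lengths CAN exist.

Kraft sum = 0.87890625. Satisfied.


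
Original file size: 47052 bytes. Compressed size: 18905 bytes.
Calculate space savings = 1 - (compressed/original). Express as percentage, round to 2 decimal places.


ratio = compressed/original = 18905/47052 = 0.40179
savings = 1 - ratio = 1 - 0.40179 = 0.59821
as a percentage: 0.59821 * 100 = 59.82%

Space savings = 1 - 18905/47052 = 59.82%


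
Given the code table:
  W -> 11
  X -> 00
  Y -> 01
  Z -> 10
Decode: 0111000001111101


Decoding:
01 -> Y
11 -> W
00 -> X
00 -> X
01 -> Y
11 -> W
11 -> W
01 -> Y


Result: YWXXYWWY


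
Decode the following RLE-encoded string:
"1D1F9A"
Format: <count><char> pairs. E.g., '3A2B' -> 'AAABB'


Expanding each <count><char> pair:
  1D -> 'D'
  1F -> 'F'
  9A -> 'AAAAAAAAA'

Decoded = DFAAAAAAAAA


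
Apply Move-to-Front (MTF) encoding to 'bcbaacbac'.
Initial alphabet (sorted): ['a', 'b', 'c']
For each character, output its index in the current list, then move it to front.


MTF encoding:
'b': index 1 in ['a', 'b', 'c'] -> ['b', 'a', 'c']
'c': index 2 in ['b', 'a', 'c'] -> ['c', 'b', 'a']
'b': index 1 in ['c', 'b', 'a'] -> ['b', 'c', 'a']
'a': index 2 in ['b', 'c', 'a'] -> ['a', 'b', 'c']
'a': index 0 in ['a', 'b', 'c'] -> ['a', 'b', 'c']
'c': index 2 in ['a', 'b', 'c'] -> ['c', 'a', 'b']
'b': index 2 in ['c', 'a', 'b'] -> ['b', 'c', 'a']
'a': index 2 in ['b', 'c', 'a'] -> ['a', 'b', 'c']
'c': index 2 in ['a', 'b', 'c'] -> ['c', 'a', 'b']


Output: [1, 2, 1, 2, 0, 2, 2, 2, 2]


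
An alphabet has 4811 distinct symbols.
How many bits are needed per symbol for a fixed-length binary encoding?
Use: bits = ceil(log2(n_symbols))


log2(4811) = 12.2321
Bracket: 2^12 = 4096 < 4811 <= 2^13 = 8192
So ceil(log2(4811)) = 13

bits = ceil(log2(4811)) = ceil(12.2321) = 13 bits


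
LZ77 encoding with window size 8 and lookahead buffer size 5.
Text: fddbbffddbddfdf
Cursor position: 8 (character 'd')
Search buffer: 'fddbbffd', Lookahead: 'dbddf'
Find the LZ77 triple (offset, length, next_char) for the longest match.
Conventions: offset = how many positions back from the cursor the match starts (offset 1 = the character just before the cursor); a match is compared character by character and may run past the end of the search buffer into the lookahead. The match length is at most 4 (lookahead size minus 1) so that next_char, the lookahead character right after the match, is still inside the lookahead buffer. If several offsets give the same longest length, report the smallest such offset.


Try each offset into the search buffer:
  offset=1 (pos 7, char 'd'): match length 1
  offset=2 (pos 6, char 'f'): match length 0
  offset=3 (pos 5, char 'f'): match length 0
  offset=4 (pos 4, char 'b'): match length 0
  offset=5 (pos 3, char 'b'): match length 0
  offset=6 (pos 2, char 'd'): match length 2
  offset=7 (pos 1, char 'd'): match length 1
  offset=8 (pos 0, char 'f'): match length 0
Longest match has length 2 at offset 6.
next_char = character at position 8 + 2 = 10 -> 'd'

Best match: offset=6, length=2 (matching 'db' starting at position 2)
LZ77 triple: (6, 2, 'd')
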